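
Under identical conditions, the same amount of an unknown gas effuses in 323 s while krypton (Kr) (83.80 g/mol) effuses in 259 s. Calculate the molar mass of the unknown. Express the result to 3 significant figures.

Graham's law gives t_X/t_Kr = √(M_X/M_Kr).
323/259 = 1.247 = √(M_X/83.80)
M_X = 83.80 × 1.247² = 83.80 × 1.555 = 130 g/mol

130 g/mol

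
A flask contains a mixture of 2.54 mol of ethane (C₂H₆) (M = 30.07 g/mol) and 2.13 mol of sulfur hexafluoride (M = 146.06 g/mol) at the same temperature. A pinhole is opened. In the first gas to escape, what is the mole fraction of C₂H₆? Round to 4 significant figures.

0.7244

Rate_i ∝ x_i/√M_i (Graham's law weighted by mole fraction), so the effusate composition follows n_i/√M_i.
x_C₂H₆(eff) = (n_C₂H₆/√M_C₂H₆) / (n_C₂H₆/√M_C₂H₆ + n_SF₆/√M_SF₆)
= (2.54/√30.07) / (2.54/√30.07 + 2.13/√146.06) = 0.4632/(0.4632 + 0.1762) = 0.7244.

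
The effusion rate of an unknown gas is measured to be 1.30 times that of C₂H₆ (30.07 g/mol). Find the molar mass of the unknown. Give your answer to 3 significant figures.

17.8 g/mol

Graham's law gives rate_X/rate_C₂H₆ = √(M_C₂H₆/M_X).
1.30 = √(30.07/M_X)
M_X = 30.07 / 1.30² = 30.07 / 1.690 = 17.8 g/mol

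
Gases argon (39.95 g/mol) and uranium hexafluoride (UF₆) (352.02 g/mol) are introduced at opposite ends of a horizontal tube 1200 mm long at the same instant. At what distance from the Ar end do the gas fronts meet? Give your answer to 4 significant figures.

In equal time, each gas travels a distance ∝ its rate ∝ 1/√M, so d_Ar/d_UF₆ = √(M_UF₆/M_Ar) = √(352.02/39.95) = 2.968.
With d_Ar + d_UF₆ = 1200 mm, d_UF₆ = 1200/(1 + 2.968) = 302.4 mm.
d_Ar = 1200 − 302.4 = 897.6 mm.

897.6 mm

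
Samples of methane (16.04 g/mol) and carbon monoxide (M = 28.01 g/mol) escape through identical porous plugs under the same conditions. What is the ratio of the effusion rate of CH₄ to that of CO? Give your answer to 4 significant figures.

Since effusion rate ∝ 1/√M, rate_CH₄/rate_CO = √(M_CO/M_CH₄) = √(28.01/16.04) = √1.746 = 1.321.

1.321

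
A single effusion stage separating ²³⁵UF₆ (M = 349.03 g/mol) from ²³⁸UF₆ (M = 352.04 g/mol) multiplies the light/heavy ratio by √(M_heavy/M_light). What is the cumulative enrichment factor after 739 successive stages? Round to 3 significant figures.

23.9

Each stage multiplies the ratio by α = √(352.04/349.03), so after 739 stages the overall factor is α^739 = (352.04/349.03)^(739/2).
= 1.00862^(739/2) = 23.9.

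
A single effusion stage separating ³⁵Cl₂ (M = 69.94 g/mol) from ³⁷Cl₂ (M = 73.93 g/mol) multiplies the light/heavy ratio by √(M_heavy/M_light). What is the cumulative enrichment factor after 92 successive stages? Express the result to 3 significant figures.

12.8

The single-stage factor is √(M_heavy/M_light), so 92 stages give [√(73.93/69.94)]^92 = (73.93/69.94)^(92/2).
= 1.05705^46 = 12.8.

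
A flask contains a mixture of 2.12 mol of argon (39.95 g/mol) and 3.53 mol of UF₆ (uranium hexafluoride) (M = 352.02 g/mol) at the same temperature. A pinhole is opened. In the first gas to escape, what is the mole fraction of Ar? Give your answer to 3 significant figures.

0.641

Effusion rate of each component ∝ n_i/√M_i (partial pressure × 1/√M).
So x_Ar in the escaping gas = (n_Ar/√M_Ar) / Σ(n_i/√M_i)
= (2.12/√39.95) / (2.12/√39.95 + 3.53/√352.02) = 0.3354/(0.3354 + 0.1881) = 0.641.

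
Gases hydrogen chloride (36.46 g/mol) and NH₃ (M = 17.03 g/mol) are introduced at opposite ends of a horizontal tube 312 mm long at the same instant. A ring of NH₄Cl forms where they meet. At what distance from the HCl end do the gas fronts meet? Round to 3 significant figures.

127 mm

Graham's law gives d_HCl/d_NH₃ = rate_HCl/rate_NH₃ = √(M_NH₃/M_HCl) = √(17.03/36.46) = 0.6834.
With d_HCl + d_NH₃ = 312 mm, d_NH₃ = 312/(1 + 0.6834) = 185.3 mm.
d_HCl = 312 − 185.3 = 127 mm.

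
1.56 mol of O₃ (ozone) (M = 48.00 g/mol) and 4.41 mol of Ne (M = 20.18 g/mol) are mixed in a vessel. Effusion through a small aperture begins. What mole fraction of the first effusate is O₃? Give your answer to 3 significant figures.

The effusion rate of species i is ∝ p_i/√M_i ∝ n_i/√M_i.
x_O₃(eff) = (n_O₃/√M_O₃) / (n_O₃/√M_O₃ + n_Ne/√M_Ne)
= (1.56/√48.00) / (1.56/√48.00 + 4.41/√20.18) = 0.2252/(0.2252 + 0.9817) = 0.187.

0.187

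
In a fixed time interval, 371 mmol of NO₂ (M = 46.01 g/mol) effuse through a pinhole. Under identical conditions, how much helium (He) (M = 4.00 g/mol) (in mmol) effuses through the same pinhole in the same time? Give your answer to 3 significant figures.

From Graham's law, rate_He/rate_NO₂ = √(M_NO₂/M_He) = √(46.01/4.00) = √11.50 = 3.392.
So the amount for He is 371 × 3.392 = 1260 mmol.

1260 mmol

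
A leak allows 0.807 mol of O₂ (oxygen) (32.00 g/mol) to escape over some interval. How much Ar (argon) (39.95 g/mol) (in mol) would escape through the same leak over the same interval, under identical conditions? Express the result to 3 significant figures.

Graham's law gives rate_Ar/rate_O₂ = √(M_O₂/M_Ar) = √(32.00/39.95) = √0.8010 = 0.8950.
So the amount for Ar is 0.807 × 0.8950 = 0.722 mol.

0.722 mol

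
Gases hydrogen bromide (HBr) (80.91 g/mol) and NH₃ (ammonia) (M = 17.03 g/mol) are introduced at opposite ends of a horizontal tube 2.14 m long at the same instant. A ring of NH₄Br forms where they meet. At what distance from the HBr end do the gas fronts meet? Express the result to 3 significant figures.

Distances travelled in equal time are proportional to diffusion rates, so d_HBr/d_NH₃ = √(M_NH₃/M_HBr) = √(17.03/80.91) = 0.4588.
With d_HBr + d_NH₃ = 2.14 m, d_NH₃ = 2.14/(1 + 0.4588) = 1.467 m.
d_HBr = 2.14 − 1.467 = 0.673 m.

0.673 m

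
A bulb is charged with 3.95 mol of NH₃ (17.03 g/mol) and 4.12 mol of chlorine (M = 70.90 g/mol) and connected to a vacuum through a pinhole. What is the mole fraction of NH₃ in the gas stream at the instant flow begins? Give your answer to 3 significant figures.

0.662

Rate_i ∝ x_i/√M_i (Graham's law weighted by mole fraction), so the effusate composition follows n_i/√M_i.
So x_NH₃ in the escaping gas = (n_NH₃/√M_NH₃) / Σ(n_i/√M_i)
= (3.95/√17.03) / (3.95/√17.03 + 4.12/√70.90) = 0.9572/(0.9572 + 0.4893) = 0.662.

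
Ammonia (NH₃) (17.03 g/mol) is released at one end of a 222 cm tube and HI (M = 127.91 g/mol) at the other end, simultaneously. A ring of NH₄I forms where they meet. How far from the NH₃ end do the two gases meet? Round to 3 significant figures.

163 cm

Distances travelled in equal time are proportional to diffusion rates, so d_NH₃/d_HI = √(M_HI/M_NH₃) = √(127.91/17.03) = 2.741.
With d_NH₃ + d_HI = 222 cm, d_HI = 222/(1 + 2.741) = 59.35 cm.
d_NH₃ = 222 − 59.35 = 163 cm.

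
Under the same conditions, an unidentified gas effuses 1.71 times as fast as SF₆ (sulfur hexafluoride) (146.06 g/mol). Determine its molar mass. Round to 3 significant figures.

By Graham's law, rate_X/rate_SF₆ = √(M_SF₆/M_X).
1.71 = √(146.06/M_X)
M_X = 146.06 / 1.71² = 146.06 / 2.924 = 50.0 g/mol

50.0 g/mol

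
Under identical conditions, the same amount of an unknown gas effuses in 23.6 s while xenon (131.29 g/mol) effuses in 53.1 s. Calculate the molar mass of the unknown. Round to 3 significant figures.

25.9 g/mol

Using Graham's law: t_X/t_Xe = √(M_X/M_Xe).
23.6/53.1 = 0.4444 = √(M_X/131.29)
M_X = 131.29 × 0.4444² = 131.29 × 0.1975 = 25.9 g/mol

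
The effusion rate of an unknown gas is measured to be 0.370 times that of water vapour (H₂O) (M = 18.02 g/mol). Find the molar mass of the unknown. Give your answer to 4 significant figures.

131.6 g/mol

By Graham's law, rate_X/rate_H₂O = √(M_H₂O/M_X).
0.370 = √(18.02/M_X)
M_X = 18.02 / 0.370² = 18.02 / 0.1369 = 131.6 g/mol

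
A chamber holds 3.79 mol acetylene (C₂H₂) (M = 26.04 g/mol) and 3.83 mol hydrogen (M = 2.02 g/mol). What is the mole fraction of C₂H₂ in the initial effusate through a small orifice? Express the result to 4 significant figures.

0.2161

Effusion rate of each component ∝ n_i/√M_i (partial pressure × 1/√M).
x_C₂H₂(eff) = (n_C₂H₂/√M_C₂H₂) / (n_C₂H₂/√M_C₂H₂ + n_H₂/√M_H₂)
= (3.79/√26.04) / (3.79/√26.04 + 3.83/√2.02) = 0.7427/(0.7427 + 2.695) = 0.2161.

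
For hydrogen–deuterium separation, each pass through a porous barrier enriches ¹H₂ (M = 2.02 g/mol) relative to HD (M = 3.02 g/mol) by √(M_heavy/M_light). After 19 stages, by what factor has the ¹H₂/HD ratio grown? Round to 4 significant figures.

45.63

Overall factor = α^19 with α = √(3.02/2.02), i.e. (3.02/2.02)^(19/2).
= 1.49505^(19/2) = 45.63.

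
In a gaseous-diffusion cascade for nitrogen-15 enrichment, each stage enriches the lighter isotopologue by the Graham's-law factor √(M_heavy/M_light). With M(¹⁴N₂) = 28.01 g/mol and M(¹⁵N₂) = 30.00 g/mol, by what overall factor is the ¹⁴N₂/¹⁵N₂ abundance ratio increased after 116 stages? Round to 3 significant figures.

53.6

Overall factor = α^116 with α = √(30.00/28.01), i.e. (30.00/28.01)^(116/2).
= 1.07105^58 = 53.6.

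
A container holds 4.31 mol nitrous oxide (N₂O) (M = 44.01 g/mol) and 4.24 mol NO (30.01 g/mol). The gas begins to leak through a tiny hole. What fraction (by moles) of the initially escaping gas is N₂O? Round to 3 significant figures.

Effusion rate of each component ∝ n_i/√M_i (partial pressure × 1/√M).
Mole fraction of N₂O in the effusate = (n_N₂O/√M_N₂O) / (n_N₂O/√M_N₂O + n_NO/√M_NO)
= (4.31/√44.01) / (4.31/√44.01 + 4.24/√30.01) = 0.6497/(0.6497 + 0.7740) = 0.456.

0.456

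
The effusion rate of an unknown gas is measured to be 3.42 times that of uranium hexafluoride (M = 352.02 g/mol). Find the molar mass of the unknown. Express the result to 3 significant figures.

Graham's law gives rate_X/rate_UF₆ = √(M_UF₆/M_X).
3.42 = √(352.02/M_X)
M_X = 352.02 / 3.42² = 352.02 / 11.70 = 30.1 g/mol

30.1 g/mol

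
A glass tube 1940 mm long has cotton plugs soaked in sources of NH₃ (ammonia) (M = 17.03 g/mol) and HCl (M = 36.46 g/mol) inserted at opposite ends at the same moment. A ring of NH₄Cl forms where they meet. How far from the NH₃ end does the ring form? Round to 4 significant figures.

In equal time, each gas travels a distance ∝ its rate ∝ 1/√M, so d_NH₃/d_HCl = √(M_HCl/M_NH₃) = √(36.46/17.03) = 1.463.
With d_NH₃ + d_HCl = 1940 mm, d_HCl = 1940/(1 + 1.463) = 787.6 mm.
d_NH₃ = 1940 − 787.6 = 1152 mm.

1152 mm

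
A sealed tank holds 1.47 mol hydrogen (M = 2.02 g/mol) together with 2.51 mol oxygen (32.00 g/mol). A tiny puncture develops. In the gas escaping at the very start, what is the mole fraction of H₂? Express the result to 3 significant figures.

Each component's effusion rate ∝ (its partial pressure)·(1/√M) ∝ n_i/√M_i.
Mole fraction of H₂ in the effusate = (n_H₂/√M_H₂) / (n_H₂/√M_H₂ + n_O₂/√M_O₂)
= (1.47/√2.02) / (1.47/√2.02 + 2.51/√32.00) = 1.034/(1.034 + 0.4437) = 0.700.

0.700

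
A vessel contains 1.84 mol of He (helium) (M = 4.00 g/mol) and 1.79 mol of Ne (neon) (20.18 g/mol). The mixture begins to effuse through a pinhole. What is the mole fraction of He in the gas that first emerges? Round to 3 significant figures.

Effusion rate of each component ∝ n_i/√M_i (partial pressure × 1/√M).
x_He(eff) = (n_He/√M_He) / (n_He/√M_He + n_Ne/√M_Ne)
= (1.84/√4.00) / (1.84/√4.00 + 1.79/√20.18) = 0.9200/(0.9200 + 0.3985) = 0.698.

0.698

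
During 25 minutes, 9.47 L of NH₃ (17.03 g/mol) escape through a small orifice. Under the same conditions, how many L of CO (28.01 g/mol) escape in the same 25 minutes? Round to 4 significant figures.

From Graham's law, rate_CO/rate_NH₃ = √(M_NH₃/M_CO) = √(17.03/28.01) = √0.6080 = 0.7797.
So the volume for CO is 9.47 × 0.7797 = 7.384 L.

7.384 L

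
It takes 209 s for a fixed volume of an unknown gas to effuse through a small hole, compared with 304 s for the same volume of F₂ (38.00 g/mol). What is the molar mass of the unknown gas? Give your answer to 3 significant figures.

From Graham's law, t_X/t_F₂ = √(M_X/M_F₂).
209/304 = 0.6875 = √(M_X/38.00)
M_X = 38.00 × 0.6875² = 38.00 × 0.4727 = 18.0 g/mol

18.0 g/mol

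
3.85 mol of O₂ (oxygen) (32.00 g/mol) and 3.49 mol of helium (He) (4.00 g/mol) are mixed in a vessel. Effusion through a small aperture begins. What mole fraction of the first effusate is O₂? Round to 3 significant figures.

0.281

Effusion rate of each component ∝ n_i/√M_i (partial pressure × 1/√M).
Mole fraction of O₂ in the effusate = (n_O₂/√M_O₂) / (n_O₂/√M_O₂ + n_He/√M_He)
= (3.85/√32.00) / (3.85/√32.00 + 3.49/√4.00) = 0.6806/(0.6806 + 1.745) = 0.281.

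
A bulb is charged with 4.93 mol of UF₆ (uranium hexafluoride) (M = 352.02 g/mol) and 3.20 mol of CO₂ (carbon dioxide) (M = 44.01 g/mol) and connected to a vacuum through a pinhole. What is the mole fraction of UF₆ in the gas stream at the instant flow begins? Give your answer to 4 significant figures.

Rate_i ∝ x_i/√M_i (Graham's law weighted by mole fraction), so the effusate composition follows n_i/√M_i.
Mole fraction of UF₆ in the effusate = (n_UF₆/√M_UF₆) / (n_UF₆/√M_UF₆ + n_CO₂/√M_CO₂)
= (4.93/√352.02) / (4.93/√352.02 + 3.20/√44.01) = 0.2628/(0.2628 + 0.4824) = 0.3526.

0.3526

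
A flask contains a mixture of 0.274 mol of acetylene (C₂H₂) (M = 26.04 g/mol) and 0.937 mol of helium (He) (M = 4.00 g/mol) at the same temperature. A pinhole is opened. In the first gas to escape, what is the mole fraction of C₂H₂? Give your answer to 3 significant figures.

Each component's effusion rate ∝ (its partial pressure)·(1/√M) ∝ n_i/√M_i.
x_C₂H₂(eff) = (n_C₂H₂/√M_C₂H₂) / (n_C₂H₂/√M_C₂H₂ + n_He/√M_He)
= (0.274/√26.04) / (0.274/√26.04 + 0.937/√4.00) = 0.05369/(0.05369 + 0.4685) = 0.103.

0.103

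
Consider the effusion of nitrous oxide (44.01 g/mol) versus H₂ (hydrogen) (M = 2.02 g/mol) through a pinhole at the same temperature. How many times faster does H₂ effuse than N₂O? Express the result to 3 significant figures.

4.67

By Graham's law, rate_H₂/rate_N₂O = √(M_N₂O/M_H₂) = √(44.01/2.02) = √21.79 = 4.67.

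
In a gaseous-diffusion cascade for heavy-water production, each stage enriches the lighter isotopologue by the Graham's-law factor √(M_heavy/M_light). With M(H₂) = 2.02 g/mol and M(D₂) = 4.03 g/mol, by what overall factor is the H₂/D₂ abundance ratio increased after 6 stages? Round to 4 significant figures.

Overall factor = α^6 with α = √(4.03/2.02), i.e. (4.03/2.02)^(6/2).
= 1.99505^3 = 7.941.

7.941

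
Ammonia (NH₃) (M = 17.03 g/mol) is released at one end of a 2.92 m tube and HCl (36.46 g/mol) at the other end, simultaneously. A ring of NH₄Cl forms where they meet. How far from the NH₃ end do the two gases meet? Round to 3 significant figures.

1.73 m

Distances travelled in equal time are proportional to diffusion rates, so d_NH₃/d_HCl = √(M_HCl/M_NH₃) = √(36.46/17.03) = 1.463.
With d_NH₃ + d_HCl = 2.92 m, d_HCl = 2.92/(1 + 1.463) = 1.185 m.
d_NH₃ = 2.92 − 1.185 = 1.73 m.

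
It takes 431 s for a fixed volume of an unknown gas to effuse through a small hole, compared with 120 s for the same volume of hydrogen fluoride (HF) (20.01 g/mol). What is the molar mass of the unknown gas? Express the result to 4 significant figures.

258.1 g/mol

Since effusion rate ∝ 1/√M, t_X/t_HF = √(M_X/M_HF).
431/120 = 3.592 = √(M_X/20.01)
M_X = 20.01 × 3.592² = 20.01 × 12.90 = 258.1 g/mol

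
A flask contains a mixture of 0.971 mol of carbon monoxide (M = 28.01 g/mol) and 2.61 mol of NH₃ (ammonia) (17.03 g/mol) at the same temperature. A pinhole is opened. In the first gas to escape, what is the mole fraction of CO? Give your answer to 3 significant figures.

Effusion rate of each component ∝ n_i/√M_i (partial pressure × 1/√M).
Mole fraction of CO in the effusate = (n_CO/√M_CO) / (n_CO/√M_CO + n_NH₃/√M_NH₃)
= (0.971/√28.01) / (0.971/√28.01 + 2.61/√17.03) = 0.1835/(0.1835 + 0.6325) = 0.225.

0.225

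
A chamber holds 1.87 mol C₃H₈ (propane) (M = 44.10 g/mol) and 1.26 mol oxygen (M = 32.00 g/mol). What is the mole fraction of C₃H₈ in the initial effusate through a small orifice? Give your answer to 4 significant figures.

The effusion rate of species i is ∝ p_i/√M_i ∝ n_i/√M_i.
So x_C₃H₈ in the escaping gas = (n_C₃H₈/√M_C₃H₈) / Σ(n_i/√M_i)
= (1.87/√44.10) / (1.87/√44.10 + 1.26/√32.00) = 0.2816/(0.2816 + 0.2227) = 0.5583.

0.5583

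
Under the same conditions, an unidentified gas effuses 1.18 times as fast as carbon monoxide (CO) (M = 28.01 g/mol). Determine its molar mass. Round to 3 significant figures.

20.1 g/mol

Since effusion rate ∝ 1/√M, rate_X/rate_CO = √(M_CO/M_X).
1.18 = √(28.01/M_X)
M_X = 28.01 / 1.18² = 28.01 / 1.392 = 20.1 g/mol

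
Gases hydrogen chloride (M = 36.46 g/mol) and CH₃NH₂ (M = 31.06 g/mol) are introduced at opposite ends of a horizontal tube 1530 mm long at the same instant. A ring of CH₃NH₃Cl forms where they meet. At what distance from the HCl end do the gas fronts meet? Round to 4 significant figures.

Distances travelled in equal time are proportional to diffusion rates, so d_HCl/d_CH₃NH₂ = √(M_CH₃NH₂/M_HCl) = √(31.06/36.46) = 0.9230.
With d_HCl + d_CH₃NH₂ = 1530 mm, d_CH₃NH₂ = 1530/(1 + 0.9230) = 795.6 mm.
d_HCl = 1530 − 795.6 = 734.4 mm.

734.4 mm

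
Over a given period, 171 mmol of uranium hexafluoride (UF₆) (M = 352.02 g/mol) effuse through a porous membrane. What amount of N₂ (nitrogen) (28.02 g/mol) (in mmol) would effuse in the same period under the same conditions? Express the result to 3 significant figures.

606 mmol

Graham's law gives rate_N₂/rate_UF₆ = √(M_UF₆/M_N₂) = √(352.02/28.02) = √12.56 = 3.544.
So the amount for N₂ is 171 × 3.544 = 606 mmol.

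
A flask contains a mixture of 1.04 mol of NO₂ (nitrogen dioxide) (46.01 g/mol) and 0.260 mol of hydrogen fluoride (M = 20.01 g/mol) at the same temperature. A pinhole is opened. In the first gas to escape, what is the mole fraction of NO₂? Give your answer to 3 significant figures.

Rate_i ∝ x_i/√M_i (Graham's law weighted by mole fraction), so the effusate composition follows n_i/√M_i.
So x_NO₂ in the escaping gas = (n_NO₂/√M_NO₂) / Σ(n_i/√M_i)
= (1.04/√46.01) / (1.04/√46.01 + 0.260/√20.01) = 0.1533/(0.1533 + 0.05812) = 0.725.

0.725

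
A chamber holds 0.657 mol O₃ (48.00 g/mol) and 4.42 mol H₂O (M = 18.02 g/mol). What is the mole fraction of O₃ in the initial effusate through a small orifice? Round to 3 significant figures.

Effusion rate of each component ∝ n_i/√M_i (partial pressure × 1/√M).
Mole fraction of O₃ in the effusate = (n_O₃/√M_O₃) / (n_O₃/√M_O₃ + n_H₂O/√M_H₂O)
= (0.657/√48.00) / (0.657/√48.00 + 4.42/√18.02) = 0.09483/(0.09483 + 1.041) = 0.0835.

0.0835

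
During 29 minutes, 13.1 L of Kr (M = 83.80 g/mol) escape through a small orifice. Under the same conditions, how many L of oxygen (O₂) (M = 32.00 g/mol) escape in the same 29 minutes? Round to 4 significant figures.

Using Graham's law: rate_O₂/rate_Kr = √(M_Kr/M_O₂) = √(83.80/32.00) = √2.619 = 1.618.
So the volume for O₂ is 13.1 × 1.618 = 21.20 L.

21.20 L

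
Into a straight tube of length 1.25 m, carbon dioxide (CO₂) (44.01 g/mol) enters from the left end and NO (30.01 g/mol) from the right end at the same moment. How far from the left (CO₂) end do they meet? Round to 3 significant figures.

Distances travelled in equal time are proportional to diffusion rates, so d_CO₂/d_NO = √(M_NO/M_CO₂) = √(30.01/44.01) = 0.8258.
With d_CO₂ + d_NO = 1.25 m, d_NO = 1.25/(1 + 0.8258) = 0.6846 m.
d_CO₂ = 1.25 − 0.6846 = 0.565 m.

0.565 m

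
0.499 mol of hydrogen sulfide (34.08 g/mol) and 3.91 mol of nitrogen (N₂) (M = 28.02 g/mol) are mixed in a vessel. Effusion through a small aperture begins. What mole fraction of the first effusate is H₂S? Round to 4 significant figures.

Effusion rate of each component ∝ n_i/√M_i (partial pressure × 1/√M).
x_H₂S(eff) = (n_H₂S/√M_H₂S) / (n_H₂S/√M_H₂S + n_N₂/√M_N₂)
= (0.499/√34.08) / (0.499/√34.08 + 3.91/√28.02) = 0.08548/(0.08548 + 0.7387) = 0.1037.

0.1037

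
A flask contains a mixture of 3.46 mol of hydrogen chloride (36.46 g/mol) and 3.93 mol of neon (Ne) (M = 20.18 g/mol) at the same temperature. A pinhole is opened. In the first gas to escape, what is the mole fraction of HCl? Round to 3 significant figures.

The effusion rate of species i is ∝ p_i/√M_i ∝ n_i/√M_i.
x_HCl(eff) = (n_HCl/√M_HCl) / (n_HCl/√M_HCl + n_Ne/√M_Ne)
= (3.46/√36.46) / (3.46/√36.46 + 3.93/√20.18) = 0.5730/(0.5730 + 0.8748) = 0.396.

0.396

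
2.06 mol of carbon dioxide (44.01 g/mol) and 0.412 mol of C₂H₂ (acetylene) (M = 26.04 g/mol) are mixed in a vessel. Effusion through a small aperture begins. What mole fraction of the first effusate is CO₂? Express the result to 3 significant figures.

Each component's effusion rate ∝ (its partial pressure)·(1/√M) ∝ n_i/√M_i.
So x_CO₂ in the escaping gas = (n_CO₂/√M_CO₂) / Σ(n_i/√M_i)
= (2.06/√44.01) / (2.06/√44.01 + 0.412/√26.04) = 0.3105/(0.3105 + 0.08074) = 0.794.

0.794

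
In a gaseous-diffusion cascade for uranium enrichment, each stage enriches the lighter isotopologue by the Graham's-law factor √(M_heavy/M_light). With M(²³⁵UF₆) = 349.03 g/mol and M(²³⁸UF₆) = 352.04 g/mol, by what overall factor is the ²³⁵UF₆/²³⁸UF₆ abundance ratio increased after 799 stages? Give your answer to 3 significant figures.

30.9

The single-stage factor is √(M_heavy/M_light), so 799 stages give [√(352.04/349.03)]^799 = (352.04/349.03)^(799/2).
= 1.00862^(799/2) = 30.9.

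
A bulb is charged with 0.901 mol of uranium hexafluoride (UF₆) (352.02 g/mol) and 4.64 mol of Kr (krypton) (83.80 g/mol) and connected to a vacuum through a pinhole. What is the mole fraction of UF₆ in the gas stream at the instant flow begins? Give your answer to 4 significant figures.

Each component's effusion rate ∝ (its partial pressure)·(1/√M) ∝ n_i/√M_i.
x_UF₆(eff) = (n_UF₆/√M_UF₆) / (n_UF₆/√M_UF₆ + n_Kr/√M_Kr)
= (0.901/√352.02) / (0.901/√352.02 + 4.64/√83.80) = 0.04802/(0.04802 + 0.5069) = 0.08654.

0.08654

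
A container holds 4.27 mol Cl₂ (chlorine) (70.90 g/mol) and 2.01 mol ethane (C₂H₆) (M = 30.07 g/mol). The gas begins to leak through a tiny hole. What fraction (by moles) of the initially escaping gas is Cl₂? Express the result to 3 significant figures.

Effusion rate of each component ∝ n_i/√M_i (partial pressure × 1/√M).
So x_Cl₂ in the escaping gas = (n_Cl₂/√M_Cl₂) / Σ(n_i/√M_i)
= (4.27/√70.90) / (4.27/√70.90 + 2.01/√30.07) = 0.5071/(0.5071 + 0.3665) = 0.580.

0.580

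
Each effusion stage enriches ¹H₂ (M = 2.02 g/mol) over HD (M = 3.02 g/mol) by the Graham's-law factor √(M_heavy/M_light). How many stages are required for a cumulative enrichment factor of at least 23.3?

16

With α = √(3.02/2.02) per stage, ln α = ½ ln(1.49505) = 0.2011.
Need α^N ≥ 23.3 ⇒ N ≥ ln(23.3) / ln α = 3.148 / 0.2011 = 15.66.
So at least 16 stages are needed.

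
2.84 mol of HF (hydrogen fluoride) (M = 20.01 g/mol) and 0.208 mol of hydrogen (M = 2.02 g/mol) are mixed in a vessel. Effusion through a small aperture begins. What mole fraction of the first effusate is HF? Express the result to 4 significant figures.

Effusion rate of each component ∝ n_i/√M_i (partial pressure × 1/√M).
So x_HF in the escaping gas = (n_HF/√M_HF) / Σ(n_i/√M_i)
= (2.84/√20.01) / (2.84/√20.01 + 0.208/√2.02) = 0.6349/(0.6349 + 0.1463) = 0.8127.

0.8127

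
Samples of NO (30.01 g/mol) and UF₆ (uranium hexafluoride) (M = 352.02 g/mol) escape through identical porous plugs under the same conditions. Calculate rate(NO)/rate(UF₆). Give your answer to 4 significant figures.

3.425

Since effusion rate ∝ 1/√M, rate_NO/rate_UF₆ = √(M_UF₆/M_NO) = √(352.02/30.01) = √11.73 = 3.425.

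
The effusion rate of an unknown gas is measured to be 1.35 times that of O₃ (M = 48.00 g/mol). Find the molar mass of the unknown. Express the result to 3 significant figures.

26.3 g/mol

Using Graham's law: rate_X/rate_O₃ = √(M_O₃/M_X).
1.35 = √(48.00/M_X)
M_X = 48.00 / 1.35² = 48.00 / 1.823 = 26.3 g/mol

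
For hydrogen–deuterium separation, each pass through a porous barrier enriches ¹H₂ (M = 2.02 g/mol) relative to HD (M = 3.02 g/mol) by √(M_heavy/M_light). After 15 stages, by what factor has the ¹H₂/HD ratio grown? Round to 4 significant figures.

20.41

Each stage multiplies the ratio by α = √(3.02/2.02), so after 15 stages the overall factor is α^15 = (3.02/2.02)^(15/2).
= 1.49505^(15/2) = 20.41.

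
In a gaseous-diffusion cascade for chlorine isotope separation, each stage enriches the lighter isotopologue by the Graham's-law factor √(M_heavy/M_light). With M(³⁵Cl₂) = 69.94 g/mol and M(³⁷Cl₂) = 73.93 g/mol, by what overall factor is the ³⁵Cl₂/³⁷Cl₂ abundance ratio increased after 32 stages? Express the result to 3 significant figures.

2.43

Overall factor = α^32 with α = √(73.93/69.94), i.e. (73.93/69.94)^(32/2).
= 1.05705^16 = 2.43.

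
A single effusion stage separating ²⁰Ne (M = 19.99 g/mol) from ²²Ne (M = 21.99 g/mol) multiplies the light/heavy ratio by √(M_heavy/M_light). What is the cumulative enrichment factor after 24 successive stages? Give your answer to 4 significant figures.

3.140

Overall factor = α^24 with α = √(21.99/19.99), i.e. (21.99/19.99)^(24/2).
= 1.10005^12 = 3.140.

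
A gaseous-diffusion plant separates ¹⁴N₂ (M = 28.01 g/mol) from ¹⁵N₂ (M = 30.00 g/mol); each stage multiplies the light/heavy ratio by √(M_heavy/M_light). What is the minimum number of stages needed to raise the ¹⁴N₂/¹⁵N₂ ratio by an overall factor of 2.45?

With α = √(30.00/28.01) per stage, ln α = ½ ln(1.07105) = 0.03432.
Need α^N ≥ 2.45 ⇒ N ≥ ln(2.45) / ln α = 0.8961 / 0.03432 = 26.11.
Minimum whole number of stages: N = 27.

27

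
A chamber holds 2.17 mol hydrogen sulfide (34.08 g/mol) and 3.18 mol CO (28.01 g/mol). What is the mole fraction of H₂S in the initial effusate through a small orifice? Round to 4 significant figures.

0.3822

Effusion rate of each component ∝ n_i/√M_i (partial pressure × 1/√M).
Mole fraction of H₂S in the effusate = (n_H₂S/√M_H₂S) / (n_H₂S/√M_H₂S + n_CO/√M_CO)
= (2.17/√34.08) / (2.17/√34.08 + 3.18/√28.01) = 0.3717/(0.3717 + 0.6009) = 0.3822.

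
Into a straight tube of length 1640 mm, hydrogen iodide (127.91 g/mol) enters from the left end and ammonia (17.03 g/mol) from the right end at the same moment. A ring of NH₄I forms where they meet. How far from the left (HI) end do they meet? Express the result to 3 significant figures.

438 mm

Distances travelled in equal time are proportional to diffusion rates, so d_HI/d_NH₃ = √(M_NH₃/M_HI) = √(17.03/127.91) = 0.3649.
With d_HI + d_NH₃ = 1640 mm, d_NH₃ = 1640/(1 + 0.3649) = 1202 mm.
d_HI = 1640 − 1202 = 438 mm.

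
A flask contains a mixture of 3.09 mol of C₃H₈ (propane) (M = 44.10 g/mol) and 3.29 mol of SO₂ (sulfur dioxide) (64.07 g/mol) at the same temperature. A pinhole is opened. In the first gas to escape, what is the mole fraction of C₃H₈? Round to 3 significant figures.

0.531

Rate_i ∝ x_i/√M_i (Graham's law weighted by mole fraction), so the effusate composition follows n_i/√M_i.
Mole fraction of C₃H₈ in the effusate = (n_C₃H₈/√M_C₃H₈) / (n_C₃H₈/√M_C₃H₈ + n_SO₂/√M_SO₂)
= (3.09/√44.10) / (3.09/√44.10 + 3.29/√64.07) = 0.4653/(0.4653 + 0.4110) = 0.531.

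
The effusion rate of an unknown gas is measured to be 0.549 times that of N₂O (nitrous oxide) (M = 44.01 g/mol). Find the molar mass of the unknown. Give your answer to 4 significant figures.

146.0 g/mol

By Graham's law, rate_X/rate_N₂O = √(M_N₂O/M_X).
0.549 = √(44.01/M_X)
M_X = 44.01 / 0.549² = 44.01 / 0.3014 = 146.0 g/mol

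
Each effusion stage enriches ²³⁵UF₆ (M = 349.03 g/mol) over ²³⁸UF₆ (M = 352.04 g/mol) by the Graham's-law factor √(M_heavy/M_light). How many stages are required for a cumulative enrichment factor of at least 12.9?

With α = √(352.04/349.03) per stage, ln α = ½ ln(1.00862) = 0.004293.
Need α^N ≥ 12.9 ⇒ N ≥ ln(12.9) / ln α = 2.557 / 0.004293 = 595.61.
Minimum whole number of stages: N = 596.

596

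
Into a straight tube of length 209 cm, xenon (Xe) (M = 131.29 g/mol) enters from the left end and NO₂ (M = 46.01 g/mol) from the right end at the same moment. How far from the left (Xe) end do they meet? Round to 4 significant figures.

77.72 cm

In equal time, each gas travels a distance ∝ its rate ∝ 1/√M, so d_Xe/d_NO₂ = √(M_NO₂/M_Xe) = √(46.01/131.29) = 0.5920.
With d_Xe + d_NO₂ = 209 cm, d_NO₂ = 209/(1 + 0.5920) = 131.3 cm.
d_Xe = 209 − 131.3 = 77.72 cm.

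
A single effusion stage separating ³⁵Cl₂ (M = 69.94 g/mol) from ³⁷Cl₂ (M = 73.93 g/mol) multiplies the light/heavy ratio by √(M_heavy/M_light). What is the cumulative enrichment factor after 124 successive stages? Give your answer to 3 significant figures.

The single-stage factor is √(M_heavy/M_light), so 124 stages give [√(73.93/69.94)]^124 = (73.93/69.94)^(124/2).
= 1.05705^62 = 31.2.

31.2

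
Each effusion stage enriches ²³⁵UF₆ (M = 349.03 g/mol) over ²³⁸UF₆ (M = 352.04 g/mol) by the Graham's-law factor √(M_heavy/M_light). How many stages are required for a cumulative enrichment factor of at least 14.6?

625

Single-stage factor α = √(352.04/349.03), so ln α = ½ ln(1.00862) = 0.004293.
Need α^N ≥ 14.6 ⇒ N ≥ ln(14.6) / ln α = 2.681 / 0.004293 = 624.44.
So at least 625 stages are needed.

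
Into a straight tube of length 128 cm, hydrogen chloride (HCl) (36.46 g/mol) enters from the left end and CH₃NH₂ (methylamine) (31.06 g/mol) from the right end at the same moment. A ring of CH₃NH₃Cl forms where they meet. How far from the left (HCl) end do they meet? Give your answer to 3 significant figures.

61.4 cm

Distances travelled in equal time are proportional to diffusion rates, so d_HCl/d_CH₃NH₂ = √(M_CH₃NH₂/M_HCl) = √(31.06/36.46) = 0.9230.
With d_HCl + d_CH₃NH₂ = 128 cm, d_CH₃NH₂ = 128/(1 + 0.9230) = 66.56 cm.
d_HCl = 128 − 66.56 = 61.4 cm.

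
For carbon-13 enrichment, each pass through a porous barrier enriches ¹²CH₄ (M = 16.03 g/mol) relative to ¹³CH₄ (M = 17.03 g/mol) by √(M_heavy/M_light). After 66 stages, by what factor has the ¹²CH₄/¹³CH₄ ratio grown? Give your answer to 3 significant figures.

7.37

The single-stage factor is √(M_heavy/M_light), so 66 stages give [√(17.03/16.03)]^66 = (17.03/16.03)^(66/2).
= 1.06238^33 = 7.37.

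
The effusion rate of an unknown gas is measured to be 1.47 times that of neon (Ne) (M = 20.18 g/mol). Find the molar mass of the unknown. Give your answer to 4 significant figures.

Graham's law gives rate_X/rate_Ne = √(M_Ne/M_X).
1.47 = √(20.18/M_X)
M_X = 20.18 / 1.47² = 20.18 / 2.161 = 9.339 g/mol

9.339 g/mol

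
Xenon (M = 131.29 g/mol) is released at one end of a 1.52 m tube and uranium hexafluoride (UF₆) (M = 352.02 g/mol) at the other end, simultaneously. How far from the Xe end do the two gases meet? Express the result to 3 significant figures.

Distances travelled in equal time are proportional to diffusion rates, so d_Xe/d_UF₆ = √(M_UF₆/M_Xe) = √(352.02/131.29) = 1.637.
With d_Xe + d_UF₆ = 1.52 m, d_UF₆ = 1.52/(1 + 1.637) = 0.5763 m.
d_Xe = 1.52 − 0.5763 = 0.944 m.

0.944 m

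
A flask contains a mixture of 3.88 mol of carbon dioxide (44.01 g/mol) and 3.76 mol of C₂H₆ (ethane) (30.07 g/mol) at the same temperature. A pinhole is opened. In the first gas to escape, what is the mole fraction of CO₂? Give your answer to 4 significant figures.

Rate_i ∝ x_i/√M_i (Graham's law weighted by mole fraction), so the effusate composition follows n_i/√M_i.
Mole fraction of CO₂ in the effusate = (n_CO₂/√M_CO₂) / (n_CO₂/√M_CO₂ + n_C₂H₆/√M_C₂H₆)
= (3.88/√44.01) / (3.88/√44.01 + 3.76/√30.07) = 0.5849/(0.5849 + 0.6857) = 0.4603.

0.4603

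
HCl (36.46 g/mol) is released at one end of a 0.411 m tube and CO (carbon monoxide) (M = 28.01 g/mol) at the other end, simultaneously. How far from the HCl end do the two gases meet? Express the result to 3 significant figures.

Graham's law gives d_HCl/d_CO = rate_HCl/rate_CO = √(M_CO/M_HCl) = √(28.01/36.46) = 0.8765.
With d_HCl + d_CO = 0.411 m, d_CO = 0.411/(1 + 0.8765) = 0.2190 m.
d_HCl = 0.411 − 0.2190 = 0.192 m.

0.192 m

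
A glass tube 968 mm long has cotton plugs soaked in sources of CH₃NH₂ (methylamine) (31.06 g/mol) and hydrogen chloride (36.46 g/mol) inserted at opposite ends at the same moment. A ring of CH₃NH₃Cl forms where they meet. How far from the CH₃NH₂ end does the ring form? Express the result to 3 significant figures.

503 mm

In equal time, each gas travels a distance ∝ its rate ∝ 1/√M, so d_CH₃NH₂/d_HCl = √(M_HCl/M_CH₃NH₂) = √(36.46/31.06) = 1.083.
With d_CH₃NH₂ + d_HCl = 968 mm, d_HCl = 968/(1 + 1.083) = 464.6 mm.
d_CH₃NH₂ = 968 − 464.6 = 503 mm.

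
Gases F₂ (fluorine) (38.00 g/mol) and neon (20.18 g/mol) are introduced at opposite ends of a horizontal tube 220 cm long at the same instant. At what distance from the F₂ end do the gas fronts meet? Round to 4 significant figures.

92.74 cm

The fronts meet when d_F₂ + d_Ne = L with d_F₂/d_Ne = √(M_Ne/M_F₂) (Graham's law). Here √(M_Ne/M_F₂) = √(20.18/38.00) = 0.7287.
With d_F₂ + d_Ne = 220 cm, d_Ne = 220/(1 + 0.7287) = 127.3 cm.
d_F₂ = 220 − 127.3 = 92.74 cm.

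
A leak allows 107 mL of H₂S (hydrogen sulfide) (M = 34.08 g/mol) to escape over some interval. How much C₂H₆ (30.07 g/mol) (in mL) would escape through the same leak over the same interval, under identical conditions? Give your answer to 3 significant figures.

114 mL

By Graham's law, rate_C₂H₆/rate_H₂S = √(M_H₂S/M_C₂H₆) = √(34.08/30.07) = √1.133 = 1.065.
So the volume for C₂H₆ is 107 × 1.065 = 114 mL.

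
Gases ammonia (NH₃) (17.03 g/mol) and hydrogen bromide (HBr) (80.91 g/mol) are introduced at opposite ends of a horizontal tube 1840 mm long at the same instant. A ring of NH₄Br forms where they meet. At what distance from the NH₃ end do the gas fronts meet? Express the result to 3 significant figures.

1260 mm

In equal time, each gas travels a distance ∝ its rate ∝ 1/√M, so d_NH₃/d_HBr = √(M_HBr/M_NH₃) = √(80.91/17.03) = 2.180.
With d_NH₃ + d_HBr = 1840 mm, d_HBr = 1840/(1 + 2.180) = 578.7 mm.
d_NH₃ = 1840 − 578.7 = 1260 mm.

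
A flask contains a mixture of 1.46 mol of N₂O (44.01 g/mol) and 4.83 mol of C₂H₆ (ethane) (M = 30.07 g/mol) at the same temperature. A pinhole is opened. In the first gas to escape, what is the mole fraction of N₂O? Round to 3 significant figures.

0.200

Rate_i ∝ x_i/√M_i (Graham's law weighted by mole fraction), so the effusate composition follows n_i/√M_i.
x_N₂O(eff) = (n_N₂O/√M_N₂O) / (n_N₂O/√M_N₂O + n_C₂H₆/√M_C₂H₆)
= (1.46/√44.01) / (1.46/√44.01 + 4.83/√30.07) = 0.2201/(0.2201 + 0.8808) = 0.200.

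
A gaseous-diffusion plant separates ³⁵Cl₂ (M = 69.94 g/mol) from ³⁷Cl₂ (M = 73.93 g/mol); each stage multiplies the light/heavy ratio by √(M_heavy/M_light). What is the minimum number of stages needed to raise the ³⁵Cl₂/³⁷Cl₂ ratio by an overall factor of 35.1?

With α = √(73.93/69.94) per stage, ln α = ½ ln(1.05705) = 0.02774.
Need α^N ≥ 35.1 ⇒ N ≥ ln(35.1) / ln α = 3.558 / 0.02774 = 128.27.
So at least 129 stages are needed.

129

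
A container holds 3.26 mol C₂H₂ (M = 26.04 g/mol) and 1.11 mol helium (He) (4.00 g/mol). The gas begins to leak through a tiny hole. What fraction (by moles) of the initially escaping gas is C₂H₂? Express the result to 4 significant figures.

0.5351

Effusion rate of each component ∝ n_i/√M_i (partial pressure × 1/√M).
x_C₂H₂(eff) = (n_C₂H₂/√M_C₂H₂) / (n_C₂H₂/√M_C₂H₂ + n_He/√M_He)
= (3.26/√26.04) / (3.26/√26.04 + 1.11/√4.00) = 0.6388/(0.6388 + 0.5550) = 0.5351.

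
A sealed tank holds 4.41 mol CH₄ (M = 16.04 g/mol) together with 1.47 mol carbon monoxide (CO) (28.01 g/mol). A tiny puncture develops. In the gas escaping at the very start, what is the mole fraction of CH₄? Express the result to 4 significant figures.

Each component's effusion rate ∝ (its partial pressure)·(1/√M) ∝ n_i/√M_i.
x_CH₄(eff) = (n_CH₄/√M_CH₄) / (n_CH₄/√M_CH₄ + n_CO/√M_CO)
= (4.41/√16.04) / (4.41/√16.04 + 1.47/√28.01) = 1.101/(1.101 + 0.2778) = 0.7986.

0.7986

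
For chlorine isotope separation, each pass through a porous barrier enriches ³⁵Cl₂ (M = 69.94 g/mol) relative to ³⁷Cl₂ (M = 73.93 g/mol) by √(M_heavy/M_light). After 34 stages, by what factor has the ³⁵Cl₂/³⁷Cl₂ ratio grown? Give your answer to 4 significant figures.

2.568

Each stage multiplies the ratio by α = √(73.93/69.94), so after 34 stages the overall factor is α^34 = (73.93/69.94)^(34/2).
= 1.05705^17 = 2.568.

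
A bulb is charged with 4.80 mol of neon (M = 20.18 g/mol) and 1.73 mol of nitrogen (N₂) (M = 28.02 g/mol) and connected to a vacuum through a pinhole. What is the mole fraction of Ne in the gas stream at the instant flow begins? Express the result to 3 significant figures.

0.766

The effusion rate of species i is ∝ p_i/√M_i ∝ n_i/√M_i.
Mole fraction of Ne in the effusate = (n_Ne/√M_Ne) / (n_Ne/√M_Ne + n_N₂/√M_N₂)
= (4.80/√20.18) / (4.80/√20.18 + 1.73/√28.02) = 1.069/(1.069 + 0.3268) = 0.766.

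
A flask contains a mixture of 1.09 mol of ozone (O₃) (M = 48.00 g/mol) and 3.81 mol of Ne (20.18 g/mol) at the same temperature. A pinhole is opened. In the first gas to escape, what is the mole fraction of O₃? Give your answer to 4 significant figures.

Effusion rate of each component ∝ n_i/√M_i (partial pressure × 1/√M).
x_O₃(eff) = (n_O₃/√M_O₃) / (n_O₃/√M_O₃ + n_Ne/√M_Ne)
= (1.09/√48.00) / (1.09/√48.00 + 3.81/√20.18) = 0.1573/(0.1573 + 0.8481) = 0.1565.

0.1565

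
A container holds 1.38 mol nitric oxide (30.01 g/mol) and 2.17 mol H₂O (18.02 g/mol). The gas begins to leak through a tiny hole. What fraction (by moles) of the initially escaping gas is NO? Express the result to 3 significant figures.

Effusion rate of each component ∝ n_i/√M_i (partial pressure × 1/√M).
x_NO(eff) = (n_NO/√M_NO) / (n_NO/√M_NO + n_H₂O/√M_H₂O)
= (1.38/√30.01) / (1.38/√30.01 + 2.17/√18.02) = 0.2519/(0.2519 + 0.5112) = 0.330.

0.330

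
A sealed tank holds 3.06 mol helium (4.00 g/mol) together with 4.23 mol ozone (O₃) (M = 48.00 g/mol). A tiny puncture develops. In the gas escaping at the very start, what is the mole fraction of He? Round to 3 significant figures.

0.715

The effusion rate of species i is ∝ p_i/√M_i ∝ n_i/√M_i.
x_He(eff) = (n_He/√M_He) / (n_He/√M_He + n_O₃/√M_O₃)
= (3.06/√4.00) / (3.06/√4.00 + 4.23/√48.00) = 1.530/(1.530 + 0.6105) = 0.715.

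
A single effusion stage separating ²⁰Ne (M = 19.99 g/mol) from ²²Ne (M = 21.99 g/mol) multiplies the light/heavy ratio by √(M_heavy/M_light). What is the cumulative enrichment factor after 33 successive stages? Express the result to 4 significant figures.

4.823

The single-stage factor is √(M_heavy/M_light), so 33 stages give [√(21.99/19.99)]^33 = (21.99/19.99)^(33/2).
= 1.10005^(33/2) = 4.823.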